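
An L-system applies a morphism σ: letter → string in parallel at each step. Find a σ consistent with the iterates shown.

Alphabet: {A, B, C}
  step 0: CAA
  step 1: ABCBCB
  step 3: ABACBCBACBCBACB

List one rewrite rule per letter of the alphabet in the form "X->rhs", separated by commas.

  step 0 ⇒ step 1: CAA ⇒ AB·CB·CB
    A ↦ CB
    C ↦ AB
    B ↦ A  (constrained at step 1)

A->CB, B->A, C->AB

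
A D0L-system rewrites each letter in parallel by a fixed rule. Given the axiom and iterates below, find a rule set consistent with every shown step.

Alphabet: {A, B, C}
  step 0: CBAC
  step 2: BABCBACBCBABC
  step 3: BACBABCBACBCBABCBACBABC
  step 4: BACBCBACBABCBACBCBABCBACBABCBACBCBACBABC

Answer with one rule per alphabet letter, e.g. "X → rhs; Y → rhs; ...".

  step 3 ⇒ step 4: BACBABCBACBCBABCBACBABC ⇒ BA·C·BC·BA·C·BA·BC·BA·C·BC·BA·BC·BA·C·BA·BC·BA·C·BC·BA·C·BA·BC
    A ↦ C
    B ↦ BA
    C ↦ BC

A->C, B->BA, C->BC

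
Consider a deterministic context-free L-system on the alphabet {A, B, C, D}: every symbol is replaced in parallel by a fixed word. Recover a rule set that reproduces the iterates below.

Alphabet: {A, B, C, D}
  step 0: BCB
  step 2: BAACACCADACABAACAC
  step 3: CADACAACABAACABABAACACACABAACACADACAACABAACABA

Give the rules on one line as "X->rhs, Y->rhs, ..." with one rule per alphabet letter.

A->ACA, B->CAD, C->BA, D->C

  step 2 ⇒ step 3: BAACACCADACABAACAC ⇒ CAD·ACA·ACA·BA·ACA·BA·BA·ACA·C·ACA·BA·ACA·CAD·ACA·ACA·BA·ACA·BA
    A ↦ ACA
    B ↦ CAD
    C ↦ BA
    D ↦ C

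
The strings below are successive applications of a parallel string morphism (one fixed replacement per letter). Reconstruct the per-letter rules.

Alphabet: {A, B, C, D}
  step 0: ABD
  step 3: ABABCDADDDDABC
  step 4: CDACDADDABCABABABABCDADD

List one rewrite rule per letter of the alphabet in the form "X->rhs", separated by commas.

  step 3 ⇒ step 4: ABABCDADDDDABC ⇒ C·DA·C·DA·DD·AB·C·AB·AB·AB·AB·C·DA·DD
    A ↦ C
    B ↦ DA
    C ↦ DD
    D ↦ AB

A->C, B->DA, C->DD, D->AB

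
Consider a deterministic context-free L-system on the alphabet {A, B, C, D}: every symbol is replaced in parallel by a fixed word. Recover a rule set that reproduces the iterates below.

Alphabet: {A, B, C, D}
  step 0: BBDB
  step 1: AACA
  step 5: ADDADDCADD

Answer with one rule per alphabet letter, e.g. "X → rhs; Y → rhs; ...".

  step 0 ⇒ step 1: BBDB ⇒ A·A·C·A
    B ↦ A
    D ↦ C
    A ↦ BC  (constrained at step 1)
    C ↦ D  (constrained at step 1)

A->BC, B->A, C->D, D->C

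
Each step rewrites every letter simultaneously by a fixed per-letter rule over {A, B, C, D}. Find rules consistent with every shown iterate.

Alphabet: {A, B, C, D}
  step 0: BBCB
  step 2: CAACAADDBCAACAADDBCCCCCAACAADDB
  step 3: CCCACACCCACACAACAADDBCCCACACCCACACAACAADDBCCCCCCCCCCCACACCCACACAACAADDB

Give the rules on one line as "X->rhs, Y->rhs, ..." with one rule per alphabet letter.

A->CA, B->DDB, C->CC, D->CAA

  step 2 ⇒ step 3: CAACAADDBCAACAADDBCCCCCAACAADDB ⇒ CC·CA·CA·CC·CA·CA·CAA·CAA·DDB·CC·CA·CA·CC·CA·CA·CAA·CAA·DDB·CC·CC·CC·CC·CC·CA·CA·CC·CA·CA·CAA·CAA·DDB
    A ↦ CA
    B ↦ DDB
    C ↦ CC
    D ↦ CAA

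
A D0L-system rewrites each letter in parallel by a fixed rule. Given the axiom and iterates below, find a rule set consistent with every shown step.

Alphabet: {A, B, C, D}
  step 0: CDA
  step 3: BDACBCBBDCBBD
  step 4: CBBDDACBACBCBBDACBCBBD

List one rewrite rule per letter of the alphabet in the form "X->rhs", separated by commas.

  step 3 ⇒ step 4: BDACBCBBDCBBD ⇒ CB·BD·D·A·CB·A·CB·CB·BD·A·CB·CB·BD
    A ↦ D
    B ↦ CB
    C ↦ A
    D ↦ BD

A->D, B->CB, C->A, D->BD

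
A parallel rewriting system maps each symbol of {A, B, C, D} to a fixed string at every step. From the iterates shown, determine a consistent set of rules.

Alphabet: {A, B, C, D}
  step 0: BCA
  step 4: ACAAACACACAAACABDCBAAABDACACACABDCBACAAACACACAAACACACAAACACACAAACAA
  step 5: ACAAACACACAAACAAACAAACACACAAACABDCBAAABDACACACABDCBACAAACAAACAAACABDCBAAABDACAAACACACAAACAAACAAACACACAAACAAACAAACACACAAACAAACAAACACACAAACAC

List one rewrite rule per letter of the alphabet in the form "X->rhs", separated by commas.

A->AC, B->ABD, C->AA, D->CB

  step 4 ⇒ step 5: ACAAACACACAAACABDCBAAABDACACACABDCBACAAACACACAAACACACAAACACACAAACAA ⇒ AC·AA·AC·AC·AC·AA·AC·AA·AC·AA·AC·AC·AC·AA·AC·ABD·CB·AA·ABD·AC·AC·AC·ABD·CB·AC·AA·AC·AA·AC·AA·AC·ABD·CB·AA·ABD·AC·AA·AC·AC·AC·AA·AC·AA·AC·AA·AC·AC·AC·AA·AC·AA·AC·AA·AC·AC·AC·AA·AC·AA·AC·AA·AC·AC·AC·AA·AC·AC
    A ↦ AC
    B ↦ ABD
    C ↦ AA
    D ↦ CB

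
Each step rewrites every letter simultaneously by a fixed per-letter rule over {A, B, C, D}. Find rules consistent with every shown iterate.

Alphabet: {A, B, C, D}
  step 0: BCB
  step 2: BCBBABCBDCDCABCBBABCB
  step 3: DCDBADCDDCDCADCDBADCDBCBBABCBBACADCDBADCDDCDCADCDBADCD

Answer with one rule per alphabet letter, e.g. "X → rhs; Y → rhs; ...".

A->CA, B->DCD, C->BA, D->BCB

  step 2 ⇒ step 3: BCBBABCBDCDCABCBBABCB ⇒ DCD·BA·DCD·DCD·CA·DCD·BA·DCD·BCB·BA·BCB·BA·CA·DCD·BA·DCD·DCD·CA·DCD·BA·DCD
    A ↦ CA
    B ↦ DCD
    C ↦ BA
    D ↦ BCB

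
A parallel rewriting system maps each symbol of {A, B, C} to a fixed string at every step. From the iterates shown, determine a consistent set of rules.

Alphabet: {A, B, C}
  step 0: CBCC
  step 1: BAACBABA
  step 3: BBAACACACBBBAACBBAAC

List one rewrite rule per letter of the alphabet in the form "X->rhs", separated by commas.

  step 0 ⇒ step 1: CBCC ⇒ BA·AC·BA·BA
    B ↦ AC
    C ↦ BA
    A ↦ B  (constrained at step 1)

A->B, B->AC, C->BA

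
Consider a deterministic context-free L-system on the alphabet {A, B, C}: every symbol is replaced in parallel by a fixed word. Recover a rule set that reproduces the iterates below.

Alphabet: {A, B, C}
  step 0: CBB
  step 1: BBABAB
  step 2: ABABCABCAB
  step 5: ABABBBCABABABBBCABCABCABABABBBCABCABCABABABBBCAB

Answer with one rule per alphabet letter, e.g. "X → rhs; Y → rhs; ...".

A->C, B->AB, C->BB

  step 1 ⇒ step 2: BBABAB ⇒ AB·AB·C·AB·C·AB
    A ↦ C
    B ↦ AB
  step 0 ⇒ step 1: CBB ⇒ BB·AB·AB
    C ↦ BB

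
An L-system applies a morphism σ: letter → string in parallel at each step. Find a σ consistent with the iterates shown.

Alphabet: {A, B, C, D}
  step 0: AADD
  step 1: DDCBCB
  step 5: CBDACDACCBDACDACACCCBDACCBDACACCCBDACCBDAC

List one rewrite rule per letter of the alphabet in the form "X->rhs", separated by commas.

  step 0 ⇒ step 1: AADD ⇒ D·D·CB·CB
    A ↦ D
    D ↦ CB
    B ↦ C  (constrained at step 1)
    C ↦ AC  (constrained at step 1)

A->D, B->C, C->AC, D->CB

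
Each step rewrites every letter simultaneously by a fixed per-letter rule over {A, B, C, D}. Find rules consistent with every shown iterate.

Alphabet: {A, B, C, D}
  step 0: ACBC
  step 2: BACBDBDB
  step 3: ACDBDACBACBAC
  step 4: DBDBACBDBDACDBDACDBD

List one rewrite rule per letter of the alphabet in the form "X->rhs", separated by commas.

A->DB, B->AC, C->D, D->B

  step 3 ⇒ step 4: ACDBDACBACBAC ⇒ DB·D·B·AC·B·DB·D·AC·DB·D·AC·DB·D
    A ↦ DB
    B ↦ AC
    C ↦ D
    D ↦ B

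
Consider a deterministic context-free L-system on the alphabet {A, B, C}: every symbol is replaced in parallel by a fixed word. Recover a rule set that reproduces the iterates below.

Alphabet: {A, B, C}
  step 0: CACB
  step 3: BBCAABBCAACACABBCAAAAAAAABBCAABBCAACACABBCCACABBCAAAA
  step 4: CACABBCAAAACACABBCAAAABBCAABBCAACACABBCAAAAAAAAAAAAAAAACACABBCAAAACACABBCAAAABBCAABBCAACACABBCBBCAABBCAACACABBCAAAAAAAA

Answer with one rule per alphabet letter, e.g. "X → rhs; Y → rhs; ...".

  step 3 ⇒ step 4: BBCAABBCAACACABBCAAAAAAAABBCAABBCAACACABBCCACABBCAAAA ⇒ CA·CA·BBC·AA·AA·CA·CA·BBC·AA·AA·BBC·AA·BBC·AA·CA·CA·BBC·AA·AA·AA·AA·AA·AA·AA·AA·CA·CA·BBC·AA·AA·CA·CA·BBC·AA·AA·BBC·AA·BBC·AA·CA·CA·BBC·BBC·AA·BBC·AA·CA·CA·BBC·AA·AA·AA·AA
    A ↦ AA
    B ↦ CA
    C ↦ BBC

A->AA, B->CA, C->BBC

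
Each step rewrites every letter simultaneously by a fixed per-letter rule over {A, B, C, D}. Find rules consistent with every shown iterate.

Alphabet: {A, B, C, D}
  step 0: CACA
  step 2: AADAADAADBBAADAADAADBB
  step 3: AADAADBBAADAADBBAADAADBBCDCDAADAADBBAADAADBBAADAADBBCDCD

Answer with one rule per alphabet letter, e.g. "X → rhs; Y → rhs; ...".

A->AAD, B->CD, C->A, D->BB

  step 2 ⇒ step 3: AADAADAADBBAADAADAADBB ⇒ AAD·AAD·BB·AAD·AAD·BB·AAD·AAD·BB·CD·CD·AAD·AAD·BB·AAD·AAD·BB·AAD·AAD·BB·CD·CD
    A ↦ AAD
    B ↦ CD
    D ↦ BB
    C ↦ A  (constrained at step 0)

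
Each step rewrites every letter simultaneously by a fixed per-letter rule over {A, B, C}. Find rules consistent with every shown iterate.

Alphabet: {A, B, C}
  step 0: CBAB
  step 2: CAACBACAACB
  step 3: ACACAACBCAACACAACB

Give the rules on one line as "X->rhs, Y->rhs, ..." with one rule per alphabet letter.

A->CA, B->CB, C->A

  step 2 ⇒ step 3: CAACBACAACB ⇒ A·CA·CA·A·CB·CA·A·CA·CA·A·CB
    A ↦ CA
    B ↦ CB
    C ↦ A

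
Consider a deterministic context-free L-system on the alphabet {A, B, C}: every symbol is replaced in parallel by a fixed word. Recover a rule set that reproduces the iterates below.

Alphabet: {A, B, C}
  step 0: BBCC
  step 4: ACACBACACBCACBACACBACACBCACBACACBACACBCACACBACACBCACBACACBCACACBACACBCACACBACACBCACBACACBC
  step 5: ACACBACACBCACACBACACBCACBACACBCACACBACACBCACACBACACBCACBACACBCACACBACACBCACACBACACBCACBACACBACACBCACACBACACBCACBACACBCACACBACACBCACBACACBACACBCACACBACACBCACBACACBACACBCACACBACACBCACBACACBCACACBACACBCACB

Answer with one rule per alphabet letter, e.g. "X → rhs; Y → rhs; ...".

A->AC, B->C, C->ACB

  step 4 ⇒ step 5: ACACBACACBCACBACACBACACBCACBACACBACACBCACACBACACBCACBACACBCACACBACACBCACACBACACBCACBACACBC ⇒ AC·ACB·AC·ACB·C·AC·ACB·AC·ACB·C·ACB·AC·ACB·C·AC·ACB·AC·ACB·C·AC·ACB·AC·ACB·C·ACB·AC·ACB·C·AC·ACB·AC·ACB·C·AC·ACB·AC·ACB·C·ACB·AC·ACB·AC·ACB·C·AC·ACB·AC·ACB·C·ACB·AC·ACB·C·AC·ACB·AC·ACB·C·ACB·AC·ACB·AC·ACB·C·AC·ACB·AC·ACB·C·ACB·AC·ACB·AC·ACB·C·AC·ACB·AC·ACB·C·ACB·AC·ACB·C·AC·ACB·AC·ACB·C·ACB
    A ↦ AC
    B ↦ C
    C ↦ ACB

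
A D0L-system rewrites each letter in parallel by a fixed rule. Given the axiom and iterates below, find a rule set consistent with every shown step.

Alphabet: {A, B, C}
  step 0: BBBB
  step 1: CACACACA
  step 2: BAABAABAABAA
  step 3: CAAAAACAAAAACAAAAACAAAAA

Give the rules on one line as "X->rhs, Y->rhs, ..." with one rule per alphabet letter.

  step 2 ⇒ step 3: BAABAABAABAA ⇒ CA·AA·AA·CA·AA·AA·CA·AA·AA·CA·AA·AA
    A ↦ AA
    B ↦ CA
  step 1 ⇒ step 2: CACACACA ⇒ B·AA·B·AA·B·AA·B·AA
    C ↦ B

A->AA, B->CA, C->B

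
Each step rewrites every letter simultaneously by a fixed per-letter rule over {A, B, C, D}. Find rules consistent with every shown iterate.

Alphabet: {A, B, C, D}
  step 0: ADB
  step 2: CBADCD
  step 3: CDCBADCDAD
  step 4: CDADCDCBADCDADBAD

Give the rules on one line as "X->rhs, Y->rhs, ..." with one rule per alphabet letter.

  step 3 ⇒ step 4: CDCBADCDAD ⇒ CD·AD·CD·C·B·AD·CD·AD·B·AD
    A ↦ B
    B ↦ C
    C ↦ CD
    D ↦ AD

A->B, B->C, C->CD, D->AD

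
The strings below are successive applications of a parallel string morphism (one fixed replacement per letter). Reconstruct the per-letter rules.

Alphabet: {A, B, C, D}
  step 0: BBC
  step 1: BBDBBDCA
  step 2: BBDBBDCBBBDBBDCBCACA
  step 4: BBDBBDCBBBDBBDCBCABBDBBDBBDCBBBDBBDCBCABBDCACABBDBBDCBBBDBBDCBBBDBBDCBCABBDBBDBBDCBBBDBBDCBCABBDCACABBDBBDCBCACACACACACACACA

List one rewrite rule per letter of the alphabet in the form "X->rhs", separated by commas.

A->CA, B->BBD, C->CA, D->CB

  step 1 ⇒ step 2: BBDBBDCA ⇒ BBD·BBD·CB·BBD·BBD·CB·CA·CA
    A ↦ CA
    B ↦ BBD
    C ↦ CA
    D ↦ CB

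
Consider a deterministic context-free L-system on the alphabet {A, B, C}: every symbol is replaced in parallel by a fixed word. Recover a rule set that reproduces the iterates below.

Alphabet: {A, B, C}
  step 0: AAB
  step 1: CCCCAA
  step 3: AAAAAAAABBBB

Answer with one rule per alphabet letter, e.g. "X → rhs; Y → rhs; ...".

A->CC, B->AA, C->B

  step 0 ⇒ step 1: AAB ⇒ CC·CC·AA
    A ↦ CC
    B ↦ AA
    C ↦ B  (constrained at step 1)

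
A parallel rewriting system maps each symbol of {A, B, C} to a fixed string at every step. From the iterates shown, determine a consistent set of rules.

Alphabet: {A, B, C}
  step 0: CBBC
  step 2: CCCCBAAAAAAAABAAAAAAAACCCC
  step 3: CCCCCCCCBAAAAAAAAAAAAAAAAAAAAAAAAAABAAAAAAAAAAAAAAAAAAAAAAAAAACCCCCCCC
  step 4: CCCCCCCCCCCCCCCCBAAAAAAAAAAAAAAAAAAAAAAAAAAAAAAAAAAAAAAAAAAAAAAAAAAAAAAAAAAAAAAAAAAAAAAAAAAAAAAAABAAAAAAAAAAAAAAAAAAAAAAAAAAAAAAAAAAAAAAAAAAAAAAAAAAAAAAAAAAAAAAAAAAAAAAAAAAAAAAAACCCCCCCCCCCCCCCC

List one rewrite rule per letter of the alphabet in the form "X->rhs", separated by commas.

A->AAA, B->BAA, C->CC

  step 3 ⇒ step 4: CCCCCCCCBAAAAAAAAAAAAAAAAAAAAAAAAAABAAAAAAAAAAAAAAAAAAAAAAAAAACCCCCCCC ⇒ CC·CC·CC·CC·CC·CC·CC·CC·BAA·AAA·AAA·AAA·AAA·AAA·AAA·AAA·AAA·AAA·AAA·AAA·AAA·AAA·AAA·AAA·AAA·AAA·AAA·AAA·AAA·AAA·AAA·AAA·AAA·AAA·AAA·BAA·AAA·AAA·AAA·AAA·AAA·AAA·AAA·AAA·AAA·AAA·AAA·AAA·AAA·AAA·AAA·AAA·AAA·AAA·AAA·AAA·AAA·AAA·AAA·AAA·AAA·AAA·CC·CC·CC·CC·CC·CC·CC·CC
    A ↦ AAA
    B ↦ BAA
    C ↦ CC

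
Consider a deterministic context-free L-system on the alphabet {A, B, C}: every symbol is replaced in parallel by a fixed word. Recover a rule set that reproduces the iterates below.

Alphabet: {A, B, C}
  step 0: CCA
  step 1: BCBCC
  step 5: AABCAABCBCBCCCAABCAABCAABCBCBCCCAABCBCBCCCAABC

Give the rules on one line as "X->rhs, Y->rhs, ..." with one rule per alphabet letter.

  step 0 ⇒ step 1: CCA ⇒ BC·BC·C
    A ↦ C
    C ↦ BC
    B ↦ AA  (constrained at step 1)

A->C, B->AA, C->BC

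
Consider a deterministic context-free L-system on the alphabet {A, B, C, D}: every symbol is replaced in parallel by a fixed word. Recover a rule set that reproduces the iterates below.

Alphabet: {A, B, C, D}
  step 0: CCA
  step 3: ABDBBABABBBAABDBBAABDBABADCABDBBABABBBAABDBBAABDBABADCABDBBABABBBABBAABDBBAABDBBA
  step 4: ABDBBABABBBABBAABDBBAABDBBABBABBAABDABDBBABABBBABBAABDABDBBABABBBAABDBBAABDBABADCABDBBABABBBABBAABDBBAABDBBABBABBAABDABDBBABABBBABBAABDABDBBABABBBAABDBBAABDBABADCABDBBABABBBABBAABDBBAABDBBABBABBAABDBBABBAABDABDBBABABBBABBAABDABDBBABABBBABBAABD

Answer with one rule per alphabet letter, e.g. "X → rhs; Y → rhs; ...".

  step 3 ⇒ step 4: ABDBBABABBBAABDBBAABDBABADCABDBBABABBBAABDBBAABDBABADCABDBBABABBBABBAABDBBAABDBBA ⇒ ABD·BBA·BAB·BBA·BBA·ABD·BBA·ABD·BBA·BBA·BBA·ABD·ABD·BBA·BAB·BBA·BBA·ABD·ABD·BBA·BAB·BBA·ABD·BBA·ABD·BAB·ADC·ABD·BBA·BAB·BBA·BBA·ABD·BBA·ABD·BBA·BBA·BBA·ABD·ABD·BBA·BAB·BBA·BBA·ABD·ABD·BBA·BAB·BBA·ABD·BBA·ABD·BAB·ADC·ABD·BBA·BAB·BBA·BBA·ABD·BBA·ABD·BBA·BBA·BBA·ABD·BBA·BBA·ABD·ABD·BBA·BAB·BBA·BBA·ABD·ABD·BBA·BAB·BBA·BBA·ABD
    A ↦ ABD
    B ↦ BBA
    C ↦ ADC
    D ↦ BAB

A->ABD, B->BBA, C->ADC, D->BAB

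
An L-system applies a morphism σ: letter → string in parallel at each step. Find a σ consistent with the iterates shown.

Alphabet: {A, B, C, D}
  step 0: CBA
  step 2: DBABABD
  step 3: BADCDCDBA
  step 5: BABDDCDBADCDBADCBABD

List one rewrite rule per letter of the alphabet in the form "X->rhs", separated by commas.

A->C, B->D, C->BD, D->BA

  step 2 ⇒ step 3: DBABABD ⇒ BA·D·C·D·C·D·BA
    A ↦ C
    B ↦ D
    D ↦ BA
    C ↦ BD  (constrained at step 0)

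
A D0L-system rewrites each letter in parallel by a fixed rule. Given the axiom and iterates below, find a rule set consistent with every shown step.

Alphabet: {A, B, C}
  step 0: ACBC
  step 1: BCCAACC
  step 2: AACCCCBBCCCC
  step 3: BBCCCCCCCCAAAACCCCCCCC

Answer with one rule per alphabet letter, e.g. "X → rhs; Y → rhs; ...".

  step 2 ⇒ step 3: AACCCCBBCCCC ⇒ B·B·CC·CC·CC·CC·AA·AA·CC·CC·CC·CC
    A ↦ B
    B ↦ AA
    C ↦ CC

A->B, B->AA, C->CC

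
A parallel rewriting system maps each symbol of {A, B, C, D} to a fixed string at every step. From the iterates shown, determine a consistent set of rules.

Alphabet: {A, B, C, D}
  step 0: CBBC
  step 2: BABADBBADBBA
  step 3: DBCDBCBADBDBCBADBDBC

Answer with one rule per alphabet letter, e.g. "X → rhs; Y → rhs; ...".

A->C, B->DB, C->D, D->BA

  step 2 ⇒ step 3: BABADBBADBBA ⇒ DB·C·DB·C·BA·DB·DB·C·BA·DB·DB·C
    A ↦ C
    B ↦ DB
    D ↦ BA
    C ↦ D  (constrained at step 0)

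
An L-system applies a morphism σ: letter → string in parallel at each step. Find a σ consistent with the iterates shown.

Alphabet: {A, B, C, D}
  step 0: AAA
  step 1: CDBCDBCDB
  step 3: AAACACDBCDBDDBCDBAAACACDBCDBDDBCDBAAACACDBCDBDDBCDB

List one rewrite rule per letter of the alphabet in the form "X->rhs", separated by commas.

  step 0 ⇒ step 1: AAA ⇒ CDB·CDB·CDB
    A ↦ CDB
    B ↦ ACA  (constrained at step 1)
    C ↦ DDB  (constrained at step 1)
    D ↦ A  (constrained at step 1)

A->CDB, B->ACA, C->DDB, D->A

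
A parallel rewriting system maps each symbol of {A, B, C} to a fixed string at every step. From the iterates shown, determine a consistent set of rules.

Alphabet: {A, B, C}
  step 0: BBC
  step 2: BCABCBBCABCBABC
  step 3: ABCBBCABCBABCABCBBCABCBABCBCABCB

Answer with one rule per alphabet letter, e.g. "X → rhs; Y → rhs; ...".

A->BC, B->ABC, C->B

  step 2 ⇒ step 3: BCABCBBCABCBABC ⇒ ABC·B·BC·ABC·B·ABC·ABC·B·BC·ABC·B·ABC·BC·ABC·B
    A ↦ BC
    B ↦ ABC
    C ↦ B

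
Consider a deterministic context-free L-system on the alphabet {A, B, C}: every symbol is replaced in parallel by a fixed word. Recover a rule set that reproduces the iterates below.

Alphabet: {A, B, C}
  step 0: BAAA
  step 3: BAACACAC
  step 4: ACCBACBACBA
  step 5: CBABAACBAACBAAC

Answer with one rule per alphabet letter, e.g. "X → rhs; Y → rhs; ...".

A->C, B->A, C->BA

  step 4 ⇒ step 5: ACCBACBACBA ⇒ C·BA·BA·A·C·BA·A·C·BA·A·C
    A ↦ C
    B ↦ A
    C ↦ BA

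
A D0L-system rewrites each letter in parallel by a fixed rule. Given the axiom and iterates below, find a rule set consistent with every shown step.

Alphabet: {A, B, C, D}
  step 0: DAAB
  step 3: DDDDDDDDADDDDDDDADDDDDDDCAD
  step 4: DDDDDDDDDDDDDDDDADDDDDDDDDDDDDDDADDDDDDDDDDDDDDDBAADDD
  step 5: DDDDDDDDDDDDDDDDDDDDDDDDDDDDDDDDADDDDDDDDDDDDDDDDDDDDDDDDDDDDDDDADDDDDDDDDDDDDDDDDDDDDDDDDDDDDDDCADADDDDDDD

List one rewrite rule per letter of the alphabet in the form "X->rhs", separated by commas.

A->AD, B->C, C->BA, D->DD

  step 4 ⇒ step 5: DDDDDDDDDDDDDDDDADDDDDDDDDDDDDDDADDDDDDDDDDDDDDDBAADDD ⇒ DD·DD·DD·DD·DD·DD·DD·DD·DD·DD·DD·DD·DD·DD·DD·DD·AD·DD·DD·DD·DD·DD·DD·DD·DD·DD·DD·DD·DD·DD·DD·DD·AD·DD·DD·DD·DD·DD·DD·DD·DD·DD·DD·DD·DD·DD·DD·DD·C·AD·AD·DD·DD·DD
    A ↦ AD
    B ↦ C
    D ↦ DD
  step 3 ⇒ step 4: DDDDDDDDADDDDDDDADDDDDDDCAD ⇒ DD·DD·DD·DD·DD·DD·DD·DD·AD·DD·DD·DD·DD·DD·DD·DD·AD·DD·DD·DD·DD·DD·DD·DD·BA·AD·DD
    C ↦ BA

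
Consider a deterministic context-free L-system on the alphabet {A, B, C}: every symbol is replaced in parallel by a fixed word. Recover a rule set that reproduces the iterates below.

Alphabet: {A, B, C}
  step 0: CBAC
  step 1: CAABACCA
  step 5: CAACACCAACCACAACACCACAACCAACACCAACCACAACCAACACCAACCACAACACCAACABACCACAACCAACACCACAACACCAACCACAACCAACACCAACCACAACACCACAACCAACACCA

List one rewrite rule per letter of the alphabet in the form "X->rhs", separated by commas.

  step 0 ⇒ step 1: CBAC ⇒ CA·AB·AC·CA
    A ↦ AC
    B ↦ AB
    C ↦ CA

A->AC, B->AB, C->CA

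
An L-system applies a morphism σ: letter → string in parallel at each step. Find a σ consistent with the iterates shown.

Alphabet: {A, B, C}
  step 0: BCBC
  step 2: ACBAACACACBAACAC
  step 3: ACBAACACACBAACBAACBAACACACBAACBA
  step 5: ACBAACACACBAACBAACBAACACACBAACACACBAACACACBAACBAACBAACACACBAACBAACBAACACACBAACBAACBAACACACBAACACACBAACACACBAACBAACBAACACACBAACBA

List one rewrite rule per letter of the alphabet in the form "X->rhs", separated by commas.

A->AC, B->AC, C->BA

  step 2 ⇒ step 3: ACBAACACACBAACAC ⇒ AC·BA·AC·AC·AC·BA·AC·BA·AC·BA·AC·AC·AC·BA·AC·BA
    A ↦ AC
    B ↦ AC
    C ↦ BA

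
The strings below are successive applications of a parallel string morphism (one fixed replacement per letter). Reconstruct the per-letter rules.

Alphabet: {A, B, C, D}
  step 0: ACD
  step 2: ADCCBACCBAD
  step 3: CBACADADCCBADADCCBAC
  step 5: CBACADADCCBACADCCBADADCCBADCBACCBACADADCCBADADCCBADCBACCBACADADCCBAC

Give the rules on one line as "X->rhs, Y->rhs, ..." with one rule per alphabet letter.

  step 2 ⇒ step 3: ADCCBACCBAD ⇒ CB·AC·AD·AD·C·CB·AD·AD·C·CB·AC
    A ↦ CB
    B ↦ C
    C ↦ AD
    D ↦ AC

A->CB, B->C, C->AD, D->AC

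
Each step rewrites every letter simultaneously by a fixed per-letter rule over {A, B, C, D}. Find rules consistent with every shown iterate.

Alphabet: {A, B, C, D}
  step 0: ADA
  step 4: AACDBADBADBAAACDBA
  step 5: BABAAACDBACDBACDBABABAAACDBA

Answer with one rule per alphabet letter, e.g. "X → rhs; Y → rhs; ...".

  step 4 ⇒ step 5: AACDBADBADBAAACDBA ⇒ BA·BA·AA·C·D·BA·C·D·BA·C·D·BA·BA·BA·AA·C·D·BA
    A ↦ BA
    B ↦ D
    C ↦ AA
    D ↦ C

A->BA, B->D, C->AA, D->C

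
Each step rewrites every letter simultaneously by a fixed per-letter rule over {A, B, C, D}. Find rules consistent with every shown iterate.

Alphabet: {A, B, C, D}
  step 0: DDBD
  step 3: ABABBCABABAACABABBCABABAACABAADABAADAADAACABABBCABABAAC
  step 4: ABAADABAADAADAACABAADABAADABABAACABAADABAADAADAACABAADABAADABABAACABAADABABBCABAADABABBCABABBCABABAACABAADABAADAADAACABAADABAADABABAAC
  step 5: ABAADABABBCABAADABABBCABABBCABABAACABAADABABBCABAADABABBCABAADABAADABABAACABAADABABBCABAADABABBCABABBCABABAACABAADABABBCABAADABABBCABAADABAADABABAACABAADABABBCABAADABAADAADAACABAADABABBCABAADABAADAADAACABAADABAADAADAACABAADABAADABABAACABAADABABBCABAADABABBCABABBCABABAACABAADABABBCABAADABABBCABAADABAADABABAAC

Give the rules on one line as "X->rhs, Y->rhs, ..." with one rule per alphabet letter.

  step 4 ⇒ step 5: ABAADABAADAADAACABAADABAADABABAACABAADABAADAADAACABAADABAADABABAACABAADABABBCABAADABABBCABABBCABABAACABAADABAADAADAACABAADABAADABABAAC ⇒ AB·AAD·AB·AB·BC·AB·AAD·AB·AB·BC·AB·AB·BC·AB·AB·AAC·AB·AAD·AB·AB·BC·AB·AAD·AB·AB·BC·AB·AAD·AB·AAD·AB·AB·AAC·AB·AAD·AB·AB·BC·AB·AAD·AB·AB·BC·AB·AB·BC·AB·AB·AAC·AB·AAD·AB·AB·BC·AB·AAD·AB·AB·BC·AB·AAD·AB·AAD·AB·AB·AAC·AB·AAD·AB·AB·BC·AB·AAD·AB·AAD·AAD·AAC·AB·AAD·AB·AB·BC·AB·AAD·AB·AAD·AAD·AAC·AB·AAD·AB·AAD·AAD·AAC·AB·AAD·AB·AAD·AB·AB·AAC·AB·AAD·AB·AB·BC·AB·AAD·AB·AB·BC·AB·AB·BC·AB·AB·AAC·AB·AAD·AB·AB·BC·AB·AAD·AB·AB·BC·AB·AAD·AB·AAD·AB·AB·AAC
    A ↦ AB
    B ↦ AAD
    C ↦ AAC
    D ↦ BC

A->AB, B->AAD, C->AAC, D->BC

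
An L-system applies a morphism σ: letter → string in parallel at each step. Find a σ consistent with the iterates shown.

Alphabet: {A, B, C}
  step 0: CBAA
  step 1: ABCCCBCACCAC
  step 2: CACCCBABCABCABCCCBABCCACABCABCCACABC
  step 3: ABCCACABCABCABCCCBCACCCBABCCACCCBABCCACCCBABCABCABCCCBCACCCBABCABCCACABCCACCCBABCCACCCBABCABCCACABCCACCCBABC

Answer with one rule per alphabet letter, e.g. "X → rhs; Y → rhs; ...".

A->CAC, B->CCB, C->ABC

  step 2 ⇒ step 3: CACCCBABCABCABCCCBABCCACABCABCCACABC ⇒ ABC·CAC·ABC·ABC·ABC·CCB·CAC·CCB·ABC·CAC·CCB·ABC·CAC·CCB·ABC·ABC·ABC·CCB·CAC·CCB·ABC·ABC·CAC·ABC·CAC·CCB·ABC·CAC·CCB·ABC·ABC·CAC·ABC·CAC·CCB·ABC
    A ↦ CAC
    B ↦ CCB
    C ↦ ABC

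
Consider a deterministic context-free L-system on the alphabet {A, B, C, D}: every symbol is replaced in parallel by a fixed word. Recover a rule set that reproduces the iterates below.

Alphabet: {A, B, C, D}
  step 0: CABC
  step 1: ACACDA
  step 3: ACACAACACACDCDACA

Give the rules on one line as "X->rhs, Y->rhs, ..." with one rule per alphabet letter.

  step 0 ⇒ step 1: CABC ⇒ A·CA·CD·A
    A ↦ CA
    B ↦ CD
    C ↦ A
    D ↦ BB  (constrained at step 1)

A->CA, B->CD, C->A, D->BB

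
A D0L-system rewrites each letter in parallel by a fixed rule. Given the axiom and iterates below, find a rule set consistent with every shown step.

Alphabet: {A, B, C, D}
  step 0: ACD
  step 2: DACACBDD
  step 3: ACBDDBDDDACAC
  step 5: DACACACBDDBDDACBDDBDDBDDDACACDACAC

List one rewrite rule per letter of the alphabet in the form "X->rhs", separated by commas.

A->BD, B->D, C->D, D->AC

  step 2 ⇒ step 3: DACACBDD ⇒ AC·BD·D·BD·D·D·AC·AC
    A ↦ BD
    B ↦ D
    C ↦ D
    D ↦ AC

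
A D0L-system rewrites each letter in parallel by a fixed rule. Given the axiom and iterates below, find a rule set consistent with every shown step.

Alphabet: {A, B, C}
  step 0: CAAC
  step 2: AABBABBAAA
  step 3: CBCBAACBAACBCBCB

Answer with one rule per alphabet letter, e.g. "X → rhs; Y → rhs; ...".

  step 2 ⇒ step 3: AABBABBAAA ⇒ CB·CB·A·A·CB·A·A·CB·CB·CB
    A ↦ CB
    B ↦ A
    C ↦ BB  (constrained at step 0)

A->CB, B->A, C->BB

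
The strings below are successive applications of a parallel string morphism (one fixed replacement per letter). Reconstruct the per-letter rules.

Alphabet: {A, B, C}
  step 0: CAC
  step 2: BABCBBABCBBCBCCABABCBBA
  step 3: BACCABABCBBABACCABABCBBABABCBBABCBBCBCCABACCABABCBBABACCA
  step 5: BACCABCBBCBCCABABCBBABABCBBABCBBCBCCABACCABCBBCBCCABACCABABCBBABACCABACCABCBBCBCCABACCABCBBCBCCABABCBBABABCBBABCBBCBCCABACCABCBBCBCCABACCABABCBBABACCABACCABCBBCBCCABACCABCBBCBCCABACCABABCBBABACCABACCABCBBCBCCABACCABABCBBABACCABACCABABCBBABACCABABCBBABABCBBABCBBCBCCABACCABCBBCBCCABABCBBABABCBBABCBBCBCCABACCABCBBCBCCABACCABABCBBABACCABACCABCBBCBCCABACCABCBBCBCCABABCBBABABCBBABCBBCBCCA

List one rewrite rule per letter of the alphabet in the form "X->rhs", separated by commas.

A->CCA, B->BA, C->BCB

  step 2 ⇒ step 3: BABCBBABCBBCBCCABABCBBA ⇒ BA·CCA·BA·BCB·BA·BA·CCA·BA·BCB·BA·BA·BCB·BA·BCB·BCB·CCA·BA·CCA·BA·BCB·BA·BA·CCA
    A ↦ CCA
    B ↦ BA
    C ↦ BCB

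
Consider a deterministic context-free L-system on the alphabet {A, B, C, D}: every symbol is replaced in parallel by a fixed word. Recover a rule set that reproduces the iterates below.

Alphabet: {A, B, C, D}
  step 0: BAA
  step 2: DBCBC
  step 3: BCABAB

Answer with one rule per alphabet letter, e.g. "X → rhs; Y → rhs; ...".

A->D, B->A, C->B, D->BC

  step 2 ⇒ step 3: DBCBC ⇒ BC·A·B·A·B
    B ↦ A
    C ↦ B
    D ↦ BC
    A ↦ D  (constrained at step 0)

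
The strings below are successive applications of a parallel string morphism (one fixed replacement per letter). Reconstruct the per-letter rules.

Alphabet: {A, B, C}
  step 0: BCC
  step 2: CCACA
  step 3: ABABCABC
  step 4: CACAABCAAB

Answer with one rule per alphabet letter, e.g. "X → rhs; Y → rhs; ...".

A->C, B->A, C->AB

  step 3 ⇒ step 4: ABABCABC ⇒ C·A·C·A·AB·C·A·AB
    A ↦ C
    B ↦ A
    C ↦ AB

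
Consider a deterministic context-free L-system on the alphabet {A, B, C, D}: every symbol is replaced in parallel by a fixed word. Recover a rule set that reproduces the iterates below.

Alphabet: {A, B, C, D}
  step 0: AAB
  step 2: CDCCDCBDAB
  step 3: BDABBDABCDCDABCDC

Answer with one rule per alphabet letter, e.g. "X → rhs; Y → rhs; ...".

  step 2 ⇒ step 3: CDCCDCBDAB ⇒ B·DA·B·B·DA·B·CDC·DA·B·CDC
    A ↦ B
    B ↦ CDC
    C ↦ B
    D ↦ DA

A->B, B->CDC, C->B, D->DA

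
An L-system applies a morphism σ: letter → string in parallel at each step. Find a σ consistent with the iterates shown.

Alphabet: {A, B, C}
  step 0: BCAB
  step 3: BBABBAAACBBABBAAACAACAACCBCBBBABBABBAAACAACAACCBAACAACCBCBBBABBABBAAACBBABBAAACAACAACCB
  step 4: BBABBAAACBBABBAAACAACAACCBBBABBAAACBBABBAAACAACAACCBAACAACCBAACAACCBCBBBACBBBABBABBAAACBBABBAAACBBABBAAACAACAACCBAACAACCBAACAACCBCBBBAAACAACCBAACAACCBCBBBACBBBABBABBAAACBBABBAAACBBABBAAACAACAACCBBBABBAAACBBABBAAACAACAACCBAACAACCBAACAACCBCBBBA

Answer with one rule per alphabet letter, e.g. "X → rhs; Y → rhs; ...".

  step 3 ⇒ step 4: BBABBAAACBBABBAAACAACAACCBCBBBABBABBAAACAACAACCBAACAACCBCBBBABBABBAAACBBABBAAACAACAACCB ⇒ BBA·BBA·AAC·BBA·BBA·AAC·AAC·AAC·CB·BBA·BBA·AAC·BBA·BBA·AAC·AAC·AAC·CB·AAC·AAC·CB·AAC·AAC·CB·CB·BBA·CB·BBA·BBA·BBA·AAC·BBA·BBA·AAC·BBA·BBA·AAC·AAC·AAC·CB·AAC·AAC·CB·AAC·AAC·CB·CB·BBA·AAC·AAC·CB·AAC·AAC·CB·CB·BBA·CB·BBA·BBA·BBA·AAC·BBA·BBA·AAC·BBA·BBA·AAC·AAC·AAC·CB·BBA·BBA·AAC·BBA·BBA·AAC·AAC·AAC·CB·AAC·AAC·CB·AAC·AAC·CB·CB·BBA
    A ↦ AAC
    B ↦ BBA
    C ↦ CB

A->AAC, B->BBA, C->CB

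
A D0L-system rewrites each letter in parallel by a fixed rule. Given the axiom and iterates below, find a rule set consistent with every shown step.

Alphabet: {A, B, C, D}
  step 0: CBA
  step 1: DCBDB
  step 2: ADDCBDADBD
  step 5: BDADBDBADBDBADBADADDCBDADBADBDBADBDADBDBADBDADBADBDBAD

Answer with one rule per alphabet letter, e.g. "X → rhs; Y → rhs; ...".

  step 1 ⇒ step 2: DCBDB ⇒ AD·DC·BD·AD·BD
    B ↦ BD
    C ↦ DC
    D ↦ AD
  step 0 ⇒ step 1: CBA ⇒ DC·BD·B
    A ↦ B

A->B, B->BD, C->DC, D->AD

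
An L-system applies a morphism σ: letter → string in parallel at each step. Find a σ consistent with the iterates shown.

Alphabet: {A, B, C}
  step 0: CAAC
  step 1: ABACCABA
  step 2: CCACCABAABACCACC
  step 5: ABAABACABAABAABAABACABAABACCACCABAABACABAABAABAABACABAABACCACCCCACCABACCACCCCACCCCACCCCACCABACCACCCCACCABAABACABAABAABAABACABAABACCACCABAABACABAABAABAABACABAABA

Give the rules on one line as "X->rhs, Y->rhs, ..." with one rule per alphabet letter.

A->C, B->CAC, C->ABA

  step 1 ⇒ step 2: ABACCABA ⇒ C·CAC·C·ABA·ABA·C·CAC·C
    A ↦ C
    B ↦ CAC
    C ↦ ABA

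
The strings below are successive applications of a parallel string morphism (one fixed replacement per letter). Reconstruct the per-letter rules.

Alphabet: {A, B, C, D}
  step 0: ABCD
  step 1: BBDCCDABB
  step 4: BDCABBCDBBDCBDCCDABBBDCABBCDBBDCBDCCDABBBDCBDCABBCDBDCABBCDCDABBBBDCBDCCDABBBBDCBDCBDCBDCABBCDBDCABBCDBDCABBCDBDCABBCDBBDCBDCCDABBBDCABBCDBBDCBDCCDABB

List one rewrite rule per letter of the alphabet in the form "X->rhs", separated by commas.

A->B, B->BDC, C->CD, D->ABB

  step 0 ⇒ step 1: ABCD ⇒ B·BDC·CD·ABB
    A ↦ B
    B ↦ BDC
    C ↦ CD
    D ↦ ABB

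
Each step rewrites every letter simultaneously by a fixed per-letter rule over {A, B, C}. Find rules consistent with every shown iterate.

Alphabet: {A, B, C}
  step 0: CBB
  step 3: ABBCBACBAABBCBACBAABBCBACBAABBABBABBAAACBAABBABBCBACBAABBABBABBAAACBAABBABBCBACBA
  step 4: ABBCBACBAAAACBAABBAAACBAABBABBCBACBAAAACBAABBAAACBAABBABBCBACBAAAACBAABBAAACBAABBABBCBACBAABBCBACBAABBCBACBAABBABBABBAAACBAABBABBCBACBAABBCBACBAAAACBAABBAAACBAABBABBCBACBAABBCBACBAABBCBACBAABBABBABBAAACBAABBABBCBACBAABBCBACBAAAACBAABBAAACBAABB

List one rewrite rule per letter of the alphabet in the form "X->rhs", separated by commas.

  step 3 ⇒ step 4: ABBCBACBAABBCBACBAABBCBACBAABBABBABBAAACBAABBABBCBACBAABBABBABBAAACBAABBABBCBACBA ⇒ ABB·CBA·CBA·AAA·CBA·ABB·AAA·CBA·ABB·ABB·CBA·CBA·AAA·CBA·ABB·AAA·CBA·ABB·ABB·CBA·CBA·AAA·CBA·ABB·AAA·CBA·ABB·ABB·CBA·CBA·ABB·CBA·CBA·ABB·CBA·CBA·ABB·ABB·ABB·AAA·CBA·ABB·ABB·CBA·CBA·ABB·CBA·CBA·AAA·CBA·ABB·AAA·CBA·ABB·ABB·CBA·CBA·ABB·CBA·CBA·ABB·CBA·CBA·ABB·ABB·ABB·AAA·CBA·ABB·ABB·CBA·CBA·ABB·CBA·CBA·AAA·CBA·ABB·AAA·CBA·ABB
    A ↦ ABB
    B ↦ CBA
    C ↦ AAA

A->ABB, B->CBA, C->AAA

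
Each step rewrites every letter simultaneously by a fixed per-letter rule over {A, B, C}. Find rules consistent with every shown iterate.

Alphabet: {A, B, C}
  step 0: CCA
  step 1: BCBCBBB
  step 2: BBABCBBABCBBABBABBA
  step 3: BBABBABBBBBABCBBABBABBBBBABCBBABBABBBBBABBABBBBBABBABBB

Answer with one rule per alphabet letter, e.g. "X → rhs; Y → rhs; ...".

A->BBB, B->BBA, C->BC

  step 2 ⇒ step 3: BBABCBBABCBBABBABBA ⇒ BBA·BBA·BBB·BBA·BC·BBA·BBA·BBB·BBA·BC·BBA·BBA·BBB·BBA·BBA·BBB·BBA·BBA·BBB
    A ↦ BBB
    B ↦ BBA
    C ↦ BC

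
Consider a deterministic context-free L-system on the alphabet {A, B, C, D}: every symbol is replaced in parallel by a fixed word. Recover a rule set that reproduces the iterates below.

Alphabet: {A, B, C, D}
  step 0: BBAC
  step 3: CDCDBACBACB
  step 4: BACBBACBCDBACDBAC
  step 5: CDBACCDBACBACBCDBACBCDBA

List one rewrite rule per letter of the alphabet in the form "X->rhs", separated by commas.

A->D, B->C, C->BA, D->CB

  step 4 ⇒ step 5: BACBBACBCDBACDBAC ⇒ C·D·BA·C·C·D·BA·C·BA·CB·C·D·BA·CB·C·D·BA
    A ↦ D
    B ↦ C
    C ↦ BA
    D ↦ CB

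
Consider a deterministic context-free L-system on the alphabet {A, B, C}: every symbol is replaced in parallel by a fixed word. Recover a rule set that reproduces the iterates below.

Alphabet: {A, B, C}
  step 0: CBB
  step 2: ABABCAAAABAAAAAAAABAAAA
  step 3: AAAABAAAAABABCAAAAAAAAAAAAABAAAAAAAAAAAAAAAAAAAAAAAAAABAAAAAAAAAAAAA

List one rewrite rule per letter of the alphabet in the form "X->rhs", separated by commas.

  step 2 ⇒ step 3: ABABCAAAABAAAAAAAABAAAA ⇒ AAA·ABA·AAA·ABA·BC·AAA·AAA·AAA·AAA·ABA·AAA·AAA·AAA·AAA·AAA·AAA·AAA·AAA·ABA·AAA·AAA·AAA·AAA
    A ↦ AAA
    B ↦ ABA
    C ↦ BC

A->AAA, B->ABA, C->BC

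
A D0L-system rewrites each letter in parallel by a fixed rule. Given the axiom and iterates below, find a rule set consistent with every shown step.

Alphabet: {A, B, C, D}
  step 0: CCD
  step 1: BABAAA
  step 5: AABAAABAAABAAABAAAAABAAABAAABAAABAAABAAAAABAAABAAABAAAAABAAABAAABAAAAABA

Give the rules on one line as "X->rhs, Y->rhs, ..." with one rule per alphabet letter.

A->DC, B->D, C->BA, D->AA

  step 0 ⇒ step 1: CCD ⇒ BA·BA·AA
    C ↦ BA
    D ↦ AA
    A ↦ DC  (constrained at step 1)
    B ↦ D  (constrained at step 1)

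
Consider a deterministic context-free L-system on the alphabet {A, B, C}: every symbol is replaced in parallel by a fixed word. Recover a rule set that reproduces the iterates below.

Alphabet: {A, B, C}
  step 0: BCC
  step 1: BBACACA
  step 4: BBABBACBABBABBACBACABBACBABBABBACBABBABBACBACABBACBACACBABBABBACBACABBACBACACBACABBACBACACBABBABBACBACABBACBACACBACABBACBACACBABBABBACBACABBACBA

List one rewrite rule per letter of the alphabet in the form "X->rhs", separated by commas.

  step 0 ⇒ step 1: BCC ⇒ BBA·CA·CA
    B ↦ BBA
    C ↦ CA
    A ↦ CBA  (constrained at step 1)

A->CBA, B->BBA, C->CA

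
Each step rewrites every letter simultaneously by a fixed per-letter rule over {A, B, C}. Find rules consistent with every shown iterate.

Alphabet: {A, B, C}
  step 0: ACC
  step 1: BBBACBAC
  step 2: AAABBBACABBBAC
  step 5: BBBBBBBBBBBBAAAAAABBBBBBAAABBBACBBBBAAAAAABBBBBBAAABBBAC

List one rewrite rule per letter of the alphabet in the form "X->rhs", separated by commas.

A->BB, B->A, C->BAC

  step 1 ⇒ step 2: BBBACBAC ⇒ A·A·A·BB·BAC·A·BB·BAC
    A ↦ BB
    B ↦ A
    C ↦ BAC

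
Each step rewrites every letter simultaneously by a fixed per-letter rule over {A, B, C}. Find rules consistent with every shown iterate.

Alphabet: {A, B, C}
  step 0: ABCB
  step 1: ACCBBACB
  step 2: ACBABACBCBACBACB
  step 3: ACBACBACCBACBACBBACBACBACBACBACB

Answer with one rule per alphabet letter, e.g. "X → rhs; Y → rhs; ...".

A->AC, B->CB, C->BA

  step 2 ⇒ step 3: ACBABACBCBACBACB ⇒ AC·BA·CB·AC·CB·AC·BA·CB·BA·CB·AC·BA·CB·AC·BA·CB
    A ↦ AC
    B ↦ CB
    C ↦ BA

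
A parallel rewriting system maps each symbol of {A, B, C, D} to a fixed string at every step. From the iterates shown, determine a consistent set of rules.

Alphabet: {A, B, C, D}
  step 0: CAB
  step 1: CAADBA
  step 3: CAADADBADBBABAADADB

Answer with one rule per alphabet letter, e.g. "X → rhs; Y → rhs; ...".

A->AD, B->BA, C->CA, D->B

  step 0 ⇒ step 1: CAB ⇒ CA·AD·BA
    A ↦ AD
    B ↦ BA
    C ↦ CA
    D ↦ B  (constrained at step 1)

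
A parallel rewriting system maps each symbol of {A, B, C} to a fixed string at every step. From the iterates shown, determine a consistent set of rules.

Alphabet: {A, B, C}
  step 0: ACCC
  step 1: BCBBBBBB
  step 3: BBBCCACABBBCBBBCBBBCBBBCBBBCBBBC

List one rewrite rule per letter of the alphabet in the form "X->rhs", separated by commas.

A->BC, B->CA, C->BB

  step 0 ⇒ step 1: ACCC ⇒ BC·BB·BB·BB
    A ↦ BC
    C ↦ BB
    B ↦ CA  (constrained at step 1)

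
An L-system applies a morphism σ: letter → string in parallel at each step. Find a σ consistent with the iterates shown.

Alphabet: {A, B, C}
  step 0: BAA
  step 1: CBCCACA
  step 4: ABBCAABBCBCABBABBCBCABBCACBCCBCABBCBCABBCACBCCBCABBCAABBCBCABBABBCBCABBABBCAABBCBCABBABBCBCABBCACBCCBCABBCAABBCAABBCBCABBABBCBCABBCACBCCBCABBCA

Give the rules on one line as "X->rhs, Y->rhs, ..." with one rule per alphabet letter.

  step 0 ⇒ step 1: BAA ⇒ CBC·CA·CA
    A ↦ CA
    B ↦ CBC
    C ↦ ABB  (constrained at step 1)

A->CA, B->CBC, C->ABB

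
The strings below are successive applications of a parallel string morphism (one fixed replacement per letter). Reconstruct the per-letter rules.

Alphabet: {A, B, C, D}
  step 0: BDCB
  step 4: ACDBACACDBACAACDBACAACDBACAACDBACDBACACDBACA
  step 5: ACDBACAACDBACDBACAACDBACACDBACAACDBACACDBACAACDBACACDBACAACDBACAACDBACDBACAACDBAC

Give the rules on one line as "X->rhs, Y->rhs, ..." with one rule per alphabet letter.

A->AC, B->CA, C->DB, D->A

  step 4 ⇒ step 5: ACDBACACDBACAACDBACAACDBACAACDBACDBACACDBACA ⇒ AC·DB·A·CA·AC·DB·AC·DB·A·CA·AC·DB·AC·AC·DB·A·CA·AC·DB·AC·AC·DB·A·CA·AC·DB·AC·AC·DB·A·CA·AC·DB·A·CA·AC·DB·AC·DB·A·CA·AC·DB·AC
    A ↦ AC
    B ↦ CA
    C ↦ DB
    D ↦ A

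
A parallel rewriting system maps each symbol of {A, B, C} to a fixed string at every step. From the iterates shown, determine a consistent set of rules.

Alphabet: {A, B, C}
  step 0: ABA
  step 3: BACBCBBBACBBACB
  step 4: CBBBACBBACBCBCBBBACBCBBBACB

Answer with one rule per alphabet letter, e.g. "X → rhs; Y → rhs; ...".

  step 3 ⇒ step 4: BACBCBBBACBBACB ⇒ CB·B·BA·CB·BA·CB·CB·CB·B·BA·CB·CB·B·BA·CB
    A ↦ B
    B ↦ CB
    C ↦ BA

A->B, B->CB, C->BA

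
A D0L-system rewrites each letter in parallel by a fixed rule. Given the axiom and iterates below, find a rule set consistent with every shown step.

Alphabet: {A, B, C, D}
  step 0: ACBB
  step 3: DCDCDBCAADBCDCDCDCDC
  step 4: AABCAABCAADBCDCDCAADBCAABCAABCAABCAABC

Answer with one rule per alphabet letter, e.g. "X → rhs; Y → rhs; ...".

A->DC, B->D, C->BC, D->AA

  step 3 ⇒ step 4: DCDCDBCAADBCDCDCDCDC ⇒ AA·BC·AA·BC·AA·D·BC·DC·DC·AA·D·BC·AA·BC·AA·BC·AA·BC·AA·BC
    A ↦ DC
    B ↦ D
    C ↦ BC
    D ↦ AA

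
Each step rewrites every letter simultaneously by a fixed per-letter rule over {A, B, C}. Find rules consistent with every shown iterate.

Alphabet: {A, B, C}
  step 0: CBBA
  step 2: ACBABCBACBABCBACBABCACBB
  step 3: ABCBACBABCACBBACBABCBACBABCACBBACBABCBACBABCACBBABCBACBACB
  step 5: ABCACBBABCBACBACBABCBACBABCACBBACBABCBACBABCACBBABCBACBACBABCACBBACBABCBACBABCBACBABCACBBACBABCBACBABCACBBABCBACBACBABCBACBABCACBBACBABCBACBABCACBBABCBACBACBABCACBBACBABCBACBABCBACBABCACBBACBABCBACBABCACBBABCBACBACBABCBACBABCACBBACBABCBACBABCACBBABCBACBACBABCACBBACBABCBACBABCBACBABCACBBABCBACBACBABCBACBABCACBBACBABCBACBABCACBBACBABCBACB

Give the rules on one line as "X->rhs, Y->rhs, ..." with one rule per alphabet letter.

  step 2 ⇒ step 3: ACBABCBACBABCBACBABCACBB ⇒ ABC·B·ACB·ABC·ACB·B·ACB·ABC·B·ACB·ABC·ACB·B·ACB·ABC·B·ACB·ABC·ACB·B·ABC·B·ACB·ACB
    A ↦ ABC
    B ↦ ACB
    C ↦ B

A->ABC, B->ACB, C->B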